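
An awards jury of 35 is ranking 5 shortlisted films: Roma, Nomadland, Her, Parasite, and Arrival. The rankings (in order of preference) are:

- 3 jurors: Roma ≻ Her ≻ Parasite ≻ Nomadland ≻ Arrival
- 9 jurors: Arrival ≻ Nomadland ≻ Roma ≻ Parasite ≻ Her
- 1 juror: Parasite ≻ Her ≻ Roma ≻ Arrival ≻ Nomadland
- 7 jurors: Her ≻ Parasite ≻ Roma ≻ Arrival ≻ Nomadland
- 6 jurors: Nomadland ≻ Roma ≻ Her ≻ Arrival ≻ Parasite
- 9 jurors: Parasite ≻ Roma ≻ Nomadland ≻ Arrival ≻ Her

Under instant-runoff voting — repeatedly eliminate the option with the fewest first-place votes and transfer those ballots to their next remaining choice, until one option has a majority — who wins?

Parasite

Round 1: Roma 3, Nomadland 6, Her 7, Parasite 10, Arrival 9. Eliminate Roma.
Round 2: Nomadland 6, Her 10, Parasite 10, Arrival 9. Eliminate Nomadland.
Round 3: Her 16, Parasite 10, Arrival 9. Eliminate Arrival.
Round 4: Her 16, Parasite 19. Parasite has a majority.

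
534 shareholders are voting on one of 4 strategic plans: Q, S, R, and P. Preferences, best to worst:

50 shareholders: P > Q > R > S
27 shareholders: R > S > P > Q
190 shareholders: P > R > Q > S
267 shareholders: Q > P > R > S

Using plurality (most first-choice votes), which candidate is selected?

First-place votes: Q 267, S 0, R 27, P 240.
Q has the most first-place votes.

Q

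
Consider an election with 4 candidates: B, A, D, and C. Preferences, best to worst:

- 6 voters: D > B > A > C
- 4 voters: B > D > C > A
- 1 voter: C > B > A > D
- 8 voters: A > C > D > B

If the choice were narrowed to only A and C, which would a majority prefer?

A

Voters preferring A to C: 14; preferring C to A: 5.
A wins the head-to-head.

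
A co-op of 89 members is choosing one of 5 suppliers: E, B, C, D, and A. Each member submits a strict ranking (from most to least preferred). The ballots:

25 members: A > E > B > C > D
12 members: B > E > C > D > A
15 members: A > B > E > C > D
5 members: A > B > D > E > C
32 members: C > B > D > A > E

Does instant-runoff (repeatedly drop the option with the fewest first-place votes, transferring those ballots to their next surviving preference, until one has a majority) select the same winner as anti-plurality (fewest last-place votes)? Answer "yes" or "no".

no

Instant-runoff — R1 E 0, B 12, C 32, D 0, A 45 (A winner). Winner: A.
Anti-plurality — last-place votes: E 32, B 0, C 5, D 40, A 12. Winner: B.
The two methods disagree.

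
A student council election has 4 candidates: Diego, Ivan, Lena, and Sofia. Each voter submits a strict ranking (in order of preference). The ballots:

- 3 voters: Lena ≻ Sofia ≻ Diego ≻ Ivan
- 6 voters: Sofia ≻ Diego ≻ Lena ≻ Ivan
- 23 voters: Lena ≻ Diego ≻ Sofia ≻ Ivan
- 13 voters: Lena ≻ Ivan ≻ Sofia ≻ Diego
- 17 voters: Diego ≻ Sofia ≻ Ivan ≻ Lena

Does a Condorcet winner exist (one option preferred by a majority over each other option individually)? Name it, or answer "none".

Lena vs Diego: 39–23 for Lena.
Lena vs Ivan: 45–17 for Lena.
Lena vs Sofia: 39–23 for Lena.
Lena beats every other option head-to-head.

Lena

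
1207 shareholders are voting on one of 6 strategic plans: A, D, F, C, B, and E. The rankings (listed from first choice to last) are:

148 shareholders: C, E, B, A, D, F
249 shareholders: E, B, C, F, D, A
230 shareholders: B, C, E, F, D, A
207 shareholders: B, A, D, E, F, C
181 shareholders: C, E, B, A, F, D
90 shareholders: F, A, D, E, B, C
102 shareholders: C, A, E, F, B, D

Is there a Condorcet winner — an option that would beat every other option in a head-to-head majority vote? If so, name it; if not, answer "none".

none

Checking pairwise contests:
C beats A 910–297.
A beats D 728–479.
A beats F 638–569.
B beats C 776–431.
E beats B 770–437.
C beats E 661–546.
Every option loses at least one head-to-head, so there is no Condorcet winner.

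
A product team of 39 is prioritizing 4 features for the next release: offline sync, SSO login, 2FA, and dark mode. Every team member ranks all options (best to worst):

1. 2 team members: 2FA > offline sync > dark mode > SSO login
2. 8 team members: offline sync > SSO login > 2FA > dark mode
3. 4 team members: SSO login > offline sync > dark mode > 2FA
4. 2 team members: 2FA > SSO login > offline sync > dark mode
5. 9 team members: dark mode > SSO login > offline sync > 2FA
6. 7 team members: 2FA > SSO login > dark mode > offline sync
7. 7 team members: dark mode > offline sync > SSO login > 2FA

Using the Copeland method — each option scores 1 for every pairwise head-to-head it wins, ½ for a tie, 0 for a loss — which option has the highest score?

SSO login

offline sync: beats 2FA; loses to SSO login and dark mode → score 1.
SSO login: beats offline sync, 2FA, and dark mode → score 3.
2FA: loses to offline sync, SSO login, and dark mode → score 0.
dark mode: beats offline sync and 2FA; loses to SSO login → score 2.
SSO login has the best pairwise record.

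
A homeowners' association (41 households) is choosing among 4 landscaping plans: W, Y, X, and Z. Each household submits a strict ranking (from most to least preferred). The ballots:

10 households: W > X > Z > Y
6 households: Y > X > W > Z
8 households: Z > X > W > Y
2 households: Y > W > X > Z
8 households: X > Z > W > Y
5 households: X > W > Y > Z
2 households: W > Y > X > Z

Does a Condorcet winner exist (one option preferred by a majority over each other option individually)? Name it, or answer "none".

X

X vs W: 27–14 for X.
X vs Y: 31–10 for X.
X vs Z: 33–8 for X.
X beats every other option head-to-head.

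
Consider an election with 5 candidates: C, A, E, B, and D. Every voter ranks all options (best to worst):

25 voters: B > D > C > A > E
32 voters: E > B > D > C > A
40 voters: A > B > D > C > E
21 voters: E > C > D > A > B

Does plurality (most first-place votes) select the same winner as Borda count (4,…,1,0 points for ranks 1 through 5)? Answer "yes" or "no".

Plurality — first-place votes: C 0, A 40, E 53, B 25, D 0. Winner: E.
Borda — scores: C 185, A 206, E 212, B 316, D 261. Winner: B.
The two methods disagree.

no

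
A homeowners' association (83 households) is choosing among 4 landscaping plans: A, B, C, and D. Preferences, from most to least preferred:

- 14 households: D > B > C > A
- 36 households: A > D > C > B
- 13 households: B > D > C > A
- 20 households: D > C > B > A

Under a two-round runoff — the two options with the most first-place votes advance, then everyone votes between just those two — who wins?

Round 1 first-place votes: A 36, B 13, C 0, D 34.
A and D advance.
Runoff: A is preferred to D by 36 voters; D by 47.
D wins the runoff.

D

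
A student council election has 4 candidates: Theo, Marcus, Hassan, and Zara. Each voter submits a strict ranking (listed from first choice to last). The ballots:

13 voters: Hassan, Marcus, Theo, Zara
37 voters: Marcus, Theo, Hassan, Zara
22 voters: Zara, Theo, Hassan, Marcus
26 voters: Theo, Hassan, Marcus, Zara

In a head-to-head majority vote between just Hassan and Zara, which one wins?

Hassan

Voters preferring Hassan to Zara: 76; preferring Zara to Hassan: 22.
Hassan wins the head-to-head.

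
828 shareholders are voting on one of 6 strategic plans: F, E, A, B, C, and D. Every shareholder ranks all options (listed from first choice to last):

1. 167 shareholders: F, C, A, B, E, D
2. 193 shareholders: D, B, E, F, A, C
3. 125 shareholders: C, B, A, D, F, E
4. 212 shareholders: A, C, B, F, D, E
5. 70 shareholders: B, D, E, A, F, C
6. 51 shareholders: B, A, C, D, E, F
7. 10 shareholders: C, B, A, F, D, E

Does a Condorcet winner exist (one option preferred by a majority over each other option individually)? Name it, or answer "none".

none

Checking pairwise contests:
A beats F 468–360.
F beats E 514–314.
B beats A 449–379.
C beats B 514–314.
F beats C 430–398.
A beats D 565–263.
Every option loses at least one head-to-head, so there is no Condorcet winner.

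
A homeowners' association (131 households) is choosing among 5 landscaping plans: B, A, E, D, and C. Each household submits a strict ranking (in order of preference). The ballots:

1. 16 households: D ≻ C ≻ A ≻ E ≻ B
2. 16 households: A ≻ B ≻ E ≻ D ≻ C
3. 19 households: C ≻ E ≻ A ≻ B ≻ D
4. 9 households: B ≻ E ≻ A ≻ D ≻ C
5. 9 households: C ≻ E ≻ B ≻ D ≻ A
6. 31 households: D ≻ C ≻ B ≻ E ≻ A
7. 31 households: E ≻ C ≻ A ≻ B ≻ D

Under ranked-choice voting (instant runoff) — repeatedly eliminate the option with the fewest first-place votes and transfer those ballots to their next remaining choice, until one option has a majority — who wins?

E

Round 1: B 9, A 16, E 31, D 47, C 28. Eliminate B.
Round 2: A 16, E 40, D 47, C 28. Eliminate A.
Round 3: E 56, D 47, C 28. Eliminate C.
Round 4: E 84, D 47. E has a majority.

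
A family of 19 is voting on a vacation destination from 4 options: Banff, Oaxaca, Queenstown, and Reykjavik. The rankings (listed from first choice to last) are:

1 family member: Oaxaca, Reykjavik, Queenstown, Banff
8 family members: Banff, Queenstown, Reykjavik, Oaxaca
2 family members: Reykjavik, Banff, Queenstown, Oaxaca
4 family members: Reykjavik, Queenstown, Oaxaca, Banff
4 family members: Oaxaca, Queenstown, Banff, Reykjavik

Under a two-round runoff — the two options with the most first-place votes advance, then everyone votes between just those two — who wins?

Banff

Round 1 first-place votes: Banff 8, Oaxaca 5, Queenstown 0, Reykjavik 6.
Banff and Reykjavik advance.
Runoff: Banff is preferred to Reykjavik by 12 voters; Reykjavik by 7.
Banff wins the runoff.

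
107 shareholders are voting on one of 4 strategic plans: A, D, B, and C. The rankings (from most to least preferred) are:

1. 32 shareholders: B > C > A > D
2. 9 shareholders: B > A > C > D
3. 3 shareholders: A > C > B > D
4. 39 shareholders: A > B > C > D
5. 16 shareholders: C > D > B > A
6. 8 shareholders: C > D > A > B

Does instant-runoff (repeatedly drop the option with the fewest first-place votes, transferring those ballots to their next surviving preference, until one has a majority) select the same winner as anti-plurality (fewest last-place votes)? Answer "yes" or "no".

Instant-runoff — R1 A 42, D 0, B 41, C 24 (D out); R2 A 42, B 41, C 24 (C out); R3 A 50, B 57 (B winner). Winner: B.
Anti-plurality — last-place votes: A 16, D 83, B 8, C 0. Winner: C.
The two methods disagree.

no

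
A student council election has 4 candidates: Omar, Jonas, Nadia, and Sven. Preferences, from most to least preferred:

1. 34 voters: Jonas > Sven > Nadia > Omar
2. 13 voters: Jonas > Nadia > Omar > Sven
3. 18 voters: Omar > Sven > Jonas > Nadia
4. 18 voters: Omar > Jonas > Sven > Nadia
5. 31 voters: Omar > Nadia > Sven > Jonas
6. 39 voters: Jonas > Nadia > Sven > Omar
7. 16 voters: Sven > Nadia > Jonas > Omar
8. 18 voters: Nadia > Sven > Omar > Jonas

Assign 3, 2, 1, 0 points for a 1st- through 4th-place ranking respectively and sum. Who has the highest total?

Omar: 34·0 + 13·1 + 18·3 + 18·3 + 31·3 + 39·0 + 16·0 + 18·1 = 232
Jonas: 34·3 + 13·3 + 18·1 + 18·2 + 31·0 + 39·3 + 16·1 + 18·0 = 328
Nadia: 34·1 + 13·2 + 18·0 + 18·0 + 31·2 + 39·2 + 16·2 + 18·3 = 286
Sven: 34·2 + 13·0 + 18·2 + 18·1 + 31·1 + 39·1 + 16·3 + 18·2 = 276
Jonas has the highest Borda score (328).

Jonas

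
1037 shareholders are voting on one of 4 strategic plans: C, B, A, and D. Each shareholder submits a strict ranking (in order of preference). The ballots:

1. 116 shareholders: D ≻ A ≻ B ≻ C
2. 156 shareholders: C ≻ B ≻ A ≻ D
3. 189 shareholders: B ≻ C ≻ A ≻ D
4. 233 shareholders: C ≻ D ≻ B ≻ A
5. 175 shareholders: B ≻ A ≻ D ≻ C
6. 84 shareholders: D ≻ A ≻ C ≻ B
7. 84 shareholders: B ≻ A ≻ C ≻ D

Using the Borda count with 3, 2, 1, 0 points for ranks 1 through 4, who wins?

B

C: 116·0 + 156·3 + 189·2 + 233·3 + 175·0 + 84·1 + 84·1 = 1713
B: 116·1 + 156·2 + 189·3 + 233·1 + 175·3 + 84·0 + 84·3 = 2005
A: 116·2 + 156·1 + 189·1 + 233·0 + 175·2 + 84·2 + 84·2 = 1263
D: 116·3 + 156·0 + 189·0 + 233·2 + 175·1 + 84·3 + 84·0 = 1241
B has the highest Borda score (2005).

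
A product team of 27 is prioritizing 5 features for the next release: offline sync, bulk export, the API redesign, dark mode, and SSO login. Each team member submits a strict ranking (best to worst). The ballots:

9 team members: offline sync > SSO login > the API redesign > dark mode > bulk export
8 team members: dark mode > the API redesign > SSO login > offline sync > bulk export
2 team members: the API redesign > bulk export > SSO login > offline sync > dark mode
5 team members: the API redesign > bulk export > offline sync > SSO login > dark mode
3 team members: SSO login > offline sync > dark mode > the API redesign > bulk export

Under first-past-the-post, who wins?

offline sync

First-place votes: offline sync 9, bulk export 0, the API redesign 7, dark mode 8, SSO login 3.
offline sync has the most first-place votes.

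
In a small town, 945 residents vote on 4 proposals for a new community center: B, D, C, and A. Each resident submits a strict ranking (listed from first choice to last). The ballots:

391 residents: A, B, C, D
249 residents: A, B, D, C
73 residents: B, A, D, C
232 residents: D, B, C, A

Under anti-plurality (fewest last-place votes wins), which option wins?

B

Last-place votes: B 0, D 391, C 322, A 232.
B is ranked last by the fewest voters, so B wins.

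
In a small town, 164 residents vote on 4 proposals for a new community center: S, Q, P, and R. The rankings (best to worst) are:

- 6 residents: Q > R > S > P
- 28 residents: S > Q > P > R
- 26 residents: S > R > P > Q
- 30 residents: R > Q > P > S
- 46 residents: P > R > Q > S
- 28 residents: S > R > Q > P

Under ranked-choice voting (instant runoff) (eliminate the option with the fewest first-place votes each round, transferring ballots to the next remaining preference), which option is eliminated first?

Q

Round 1: S 82, Q 6, P 46, R 30. Eliminate Q.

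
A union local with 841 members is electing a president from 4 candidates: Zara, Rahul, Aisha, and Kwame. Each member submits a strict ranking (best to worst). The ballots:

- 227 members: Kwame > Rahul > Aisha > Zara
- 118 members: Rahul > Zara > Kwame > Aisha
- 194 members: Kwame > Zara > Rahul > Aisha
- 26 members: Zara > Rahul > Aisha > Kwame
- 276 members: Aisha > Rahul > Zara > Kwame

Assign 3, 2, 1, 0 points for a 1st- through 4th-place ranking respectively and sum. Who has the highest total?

Rahul

Zara: 227·0 + 118·2 + 194·2 + 26·3 + 276·1 = 978
Rahul: 227·2 + 118·3 + 194·1 + 26·2 + 276·2 = 1606
Aisha: 227·1 + 118·0 + 194·0 + 26·1 + 276·3 = 1081
Kwame: 227·3 + 118·1 + 194·3 + 26·0 + 276·0 = 1381
Rahul has the highest Borda score (1606).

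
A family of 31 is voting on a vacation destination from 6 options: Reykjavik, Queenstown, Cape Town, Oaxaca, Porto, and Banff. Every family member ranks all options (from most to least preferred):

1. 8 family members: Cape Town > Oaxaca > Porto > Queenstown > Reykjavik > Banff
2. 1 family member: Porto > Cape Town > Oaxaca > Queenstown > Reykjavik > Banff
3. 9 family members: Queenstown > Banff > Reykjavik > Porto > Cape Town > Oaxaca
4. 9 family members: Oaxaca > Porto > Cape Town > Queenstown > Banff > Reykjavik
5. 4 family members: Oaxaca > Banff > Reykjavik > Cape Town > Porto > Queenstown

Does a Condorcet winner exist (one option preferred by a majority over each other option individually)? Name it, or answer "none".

none

Checking pairwise contests:
Queenstown beats Reykjavik 27–4.
Cape Town beats Queenstown 22–9.
Porto beats Cape Town 19–12.
Cape Town beats Oaxaca 18–13.
Oaxaca beats Porto 21–10.
Queenstown beats Banff 27–4.
Every option loses at least one head-to-head, so there is no Condorcet winner.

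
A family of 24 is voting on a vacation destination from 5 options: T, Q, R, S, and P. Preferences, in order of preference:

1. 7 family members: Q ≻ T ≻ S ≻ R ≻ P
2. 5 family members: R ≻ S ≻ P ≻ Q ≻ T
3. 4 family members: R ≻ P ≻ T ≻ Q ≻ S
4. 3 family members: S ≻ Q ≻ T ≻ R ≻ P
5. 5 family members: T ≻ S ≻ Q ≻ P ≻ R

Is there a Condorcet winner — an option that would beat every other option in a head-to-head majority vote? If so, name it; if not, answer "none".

Checking pairwise contests:
Q beats T 15–9.
S beats Q 13–11.
T beats R 15–9.
T beats S 16–8.
T beats P 15–9.
Every option loses at least one head-to-head, so there is no Condorcet winner.

none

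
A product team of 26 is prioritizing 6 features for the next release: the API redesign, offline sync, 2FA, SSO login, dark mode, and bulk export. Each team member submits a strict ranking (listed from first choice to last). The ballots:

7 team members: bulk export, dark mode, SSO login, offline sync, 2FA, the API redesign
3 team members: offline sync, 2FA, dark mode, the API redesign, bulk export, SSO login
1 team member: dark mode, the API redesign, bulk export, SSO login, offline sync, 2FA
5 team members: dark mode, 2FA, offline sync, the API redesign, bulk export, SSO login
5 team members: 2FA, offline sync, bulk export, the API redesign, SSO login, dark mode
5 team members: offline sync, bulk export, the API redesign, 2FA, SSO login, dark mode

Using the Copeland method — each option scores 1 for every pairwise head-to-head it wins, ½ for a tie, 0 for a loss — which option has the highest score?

offline sync

the API redesign: beats SSO login; loses to offline sync, 2FA, dark mode, and bulk export → score 1.
offline sync: beats the API redesign, 2FA, SSO login, and bulk export; ties dark mode → score 4.5.
2FA: beats the API redesign and SSO login; ties dark mode and bulk export; loses to offline sync → score 3.
SSO login: loses to the API redesign, offline sync, 2FA, dark mode, and bulk export → score 0.
dark mode: beats the API redesign and SSO login; ties offline sync and 2FA; loses to bulk export → score 3.
bulk export: beats the API redesign, SSO login, and dark mode; ties 2FA; loses to offline sync → score 3.5.
offline sync has the best pairwise record.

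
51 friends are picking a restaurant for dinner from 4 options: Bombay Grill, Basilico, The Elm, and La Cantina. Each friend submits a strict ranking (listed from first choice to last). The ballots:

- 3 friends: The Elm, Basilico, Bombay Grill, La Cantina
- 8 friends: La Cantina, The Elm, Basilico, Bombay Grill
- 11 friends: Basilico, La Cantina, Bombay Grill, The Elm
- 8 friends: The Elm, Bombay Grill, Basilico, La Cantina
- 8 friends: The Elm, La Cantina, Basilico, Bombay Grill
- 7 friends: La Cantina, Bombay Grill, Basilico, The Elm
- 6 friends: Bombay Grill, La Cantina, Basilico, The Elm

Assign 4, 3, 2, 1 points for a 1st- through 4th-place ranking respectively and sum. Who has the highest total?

La Cantina

Bombay Grill: 3·2 + 8·1 + 11·2 + 8·3 + 8·1 + 7·3 + 6·4 = 113
Basilico: 3·3 + 8·2 + 11·4 + 8·2 + 8·2 + 7·2 + 6·2 = 127
The Elm: 3·4 + 8·3 + 11·1 + 8·4 + 8·4 + 7·1 + 6·1 = 124
La Cantina: 3·1 + 8·4 + 11·3 + 8·1 + 8·3 + 7·4 + 6·3 = 146
La Cantina has the highest Borda score (146).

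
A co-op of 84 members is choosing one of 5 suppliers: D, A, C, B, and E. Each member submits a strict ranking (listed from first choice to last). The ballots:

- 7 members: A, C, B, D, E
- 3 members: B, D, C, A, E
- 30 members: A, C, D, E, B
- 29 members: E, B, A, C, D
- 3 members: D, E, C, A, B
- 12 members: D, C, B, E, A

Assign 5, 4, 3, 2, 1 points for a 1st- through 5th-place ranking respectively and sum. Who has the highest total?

A

D: 7·2 + 3·4 + 30·3 + 29·1 + 3·5 + 12·5 = 220
A: 7·5 + 3·2 + 30·5 + 29·3 + 3·2 + 12·1 = 296
C: 7·4 + 3·3 + 30·4 + 29·2 + 3·3 + 12·4 = 272
B: 7·3 + 3·5 + 30·1 + 29·4 + 3·1 + 12·3 = 221
E: 7·1 + 3·1 + 30·2 + 29·5 + 3·4 + 12·2 = 251
A has the highest Borda score (296).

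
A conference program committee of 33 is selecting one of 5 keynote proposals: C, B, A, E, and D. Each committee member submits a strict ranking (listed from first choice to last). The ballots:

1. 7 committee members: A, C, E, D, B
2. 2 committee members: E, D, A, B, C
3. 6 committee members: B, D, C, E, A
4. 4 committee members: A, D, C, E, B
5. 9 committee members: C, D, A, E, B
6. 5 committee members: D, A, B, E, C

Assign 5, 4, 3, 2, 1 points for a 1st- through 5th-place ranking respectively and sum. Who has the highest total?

D

C: 7·4 + 2·1 + 6·3 + 4·3 + 9·5 + 5·1 = 110
B: 7·1 + 2·2 + 6·5 + 4·1 + 9·1 + 5·3 = 69
A: 7·5 + 2·3 + 6·1 + 4·5 + 9·3 + 5·4 = 114
E: 7·3 + 2·5 + 6·2 + 4·2 + 9·2 + 5·2 = 79
D: 7·2 + 2·4 + 6·4 + 4·4 + 9·4 + 5·5 = 123
D has the highest Borda score (123).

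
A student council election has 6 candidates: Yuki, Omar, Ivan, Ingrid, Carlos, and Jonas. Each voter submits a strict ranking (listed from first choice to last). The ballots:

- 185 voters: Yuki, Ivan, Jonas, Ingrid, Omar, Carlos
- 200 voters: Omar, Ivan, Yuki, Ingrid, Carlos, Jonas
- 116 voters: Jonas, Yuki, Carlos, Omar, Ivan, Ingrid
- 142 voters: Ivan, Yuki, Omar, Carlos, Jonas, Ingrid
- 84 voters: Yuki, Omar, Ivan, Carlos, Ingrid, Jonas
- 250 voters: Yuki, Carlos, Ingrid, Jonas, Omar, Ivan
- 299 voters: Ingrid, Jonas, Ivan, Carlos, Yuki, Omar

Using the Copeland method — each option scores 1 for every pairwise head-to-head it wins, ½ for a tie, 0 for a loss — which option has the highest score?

Yuki: beats Omar, Ingrid, Carlos, and Jonas; loses to Ivan → score 4.
Omar: beats Ivan; loses to Yuki, Ingrid, Carlos, and Jonas → score 1.
Ivan: beats Yuki, Ingrid, and Carlos; loses to Omar and Jonas → score 3.
Ingrid: beats Omar, Carlos, and Jonas; loses to Yuki and Ivan → score 3.
Carlos: beats Omar and Jonas; loses to Yuki, Ivan, and Ingrid → score 2.
Jonas: beats Omar and Ivan; loses to Yuki, Ingrid, and Carlos → score 2.
Yuki has the best pairwise record.

Yuki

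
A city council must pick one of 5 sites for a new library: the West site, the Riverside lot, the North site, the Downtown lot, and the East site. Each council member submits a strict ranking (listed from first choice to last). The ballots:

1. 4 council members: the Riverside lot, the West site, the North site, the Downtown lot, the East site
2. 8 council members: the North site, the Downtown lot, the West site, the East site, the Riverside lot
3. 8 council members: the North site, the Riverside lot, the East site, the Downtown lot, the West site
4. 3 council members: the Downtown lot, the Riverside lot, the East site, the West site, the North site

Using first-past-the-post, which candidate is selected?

First-place votes: the West site 0, the Riverside lot 4, the North site 16, the Downtown lot 3, the East site 0.
the North site has the most first-place votes.

the North site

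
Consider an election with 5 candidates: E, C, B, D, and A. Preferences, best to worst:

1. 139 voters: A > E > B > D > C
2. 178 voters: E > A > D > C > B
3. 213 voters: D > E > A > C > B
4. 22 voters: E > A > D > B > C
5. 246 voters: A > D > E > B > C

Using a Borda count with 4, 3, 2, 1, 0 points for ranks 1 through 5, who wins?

A

E: 139·3 + 178·4 + 213·3 + 22·4 + 246·2 = 2348
C: 139·0 + 178·1 + 213·1 + 22·0 + 246·0 = 391
B: 139·2 + 178·0 + 213·0 + 22·1 + 246·1 = 546
D: 139·1 + 178·2 + 213·4 + 22·2 + 246·3 = 2129
A: 139·4 + 178·3 + 213·2 + 22·3 + 246·4 = 2566
A has the highest Borda score (2566).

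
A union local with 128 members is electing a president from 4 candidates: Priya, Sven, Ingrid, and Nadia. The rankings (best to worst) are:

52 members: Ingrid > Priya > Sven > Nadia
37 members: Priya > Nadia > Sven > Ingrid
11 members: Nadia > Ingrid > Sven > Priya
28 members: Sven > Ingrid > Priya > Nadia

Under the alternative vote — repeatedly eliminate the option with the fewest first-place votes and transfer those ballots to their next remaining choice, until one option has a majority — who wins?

Round 1: Priya 37, Sven 28, Ingrid 52, Nadia 11. Eliminate Nadia.
Round 2: Priya 37, Sven 28, Ingrid 63. Eliminate Sven.
Round 3: Priya 37, Ingrid 91. Ingrid has a majority.

Ingrid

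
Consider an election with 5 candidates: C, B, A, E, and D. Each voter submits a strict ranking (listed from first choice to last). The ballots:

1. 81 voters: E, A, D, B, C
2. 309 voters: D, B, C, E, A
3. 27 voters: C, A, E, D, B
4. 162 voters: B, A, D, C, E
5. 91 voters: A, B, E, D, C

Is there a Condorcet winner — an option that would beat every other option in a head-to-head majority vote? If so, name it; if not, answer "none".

Checking pairwise contests:
B beats C 643–27.
D beats B 417–253.
C beats A 336–334.
C beats E 498–172.
A beats D 361–309.
Every option loses at least one head-to-head, so there is no Condorcet winner.

none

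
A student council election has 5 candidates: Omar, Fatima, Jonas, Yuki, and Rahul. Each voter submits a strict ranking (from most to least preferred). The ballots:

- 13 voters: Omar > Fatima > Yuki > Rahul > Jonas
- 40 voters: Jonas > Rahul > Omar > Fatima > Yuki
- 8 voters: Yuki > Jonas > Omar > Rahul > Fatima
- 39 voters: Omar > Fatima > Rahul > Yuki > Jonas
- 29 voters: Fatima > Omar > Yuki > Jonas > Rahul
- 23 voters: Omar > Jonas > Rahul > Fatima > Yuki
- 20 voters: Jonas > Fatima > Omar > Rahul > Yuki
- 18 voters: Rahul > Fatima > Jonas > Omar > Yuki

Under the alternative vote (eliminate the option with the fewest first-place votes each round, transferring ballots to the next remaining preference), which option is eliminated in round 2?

Round 1: Omar 75, Fatima 29, Jonas 60, Yuki 8, Rahul 18. Eliminate Yuki.
Round 2: Omar 75, Fatima 29, Jonas 68, Rahul 18. Eliminate Rahul.

Rahul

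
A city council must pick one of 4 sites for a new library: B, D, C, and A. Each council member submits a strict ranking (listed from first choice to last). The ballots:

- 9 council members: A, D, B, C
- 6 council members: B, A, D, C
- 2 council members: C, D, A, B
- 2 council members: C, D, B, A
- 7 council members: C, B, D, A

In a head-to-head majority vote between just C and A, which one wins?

A

Voters preferring C to A: 11; preferring A to C: 15.
A wins the head-to-head.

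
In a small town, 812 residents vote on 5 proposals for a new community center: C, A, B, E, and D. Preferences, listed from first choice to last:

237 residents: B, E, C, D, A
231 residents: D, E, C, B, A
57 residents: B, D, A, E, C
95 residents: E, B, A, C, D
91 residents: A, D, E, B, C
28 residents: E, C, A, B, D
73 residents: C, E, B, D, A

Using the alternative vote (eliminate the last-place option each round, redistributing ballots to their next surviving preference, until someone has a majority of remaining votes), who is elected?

B

Round 1: C 73, A 91, B 294, E 123, D 231. Eliminate C.
Round 2: A 91, B 294, E 196, D 231. Eliminate A.
Round 3: B 294, E 196, D 322. Eliminate E.
Round 4: B 490, D 322. B has a majority.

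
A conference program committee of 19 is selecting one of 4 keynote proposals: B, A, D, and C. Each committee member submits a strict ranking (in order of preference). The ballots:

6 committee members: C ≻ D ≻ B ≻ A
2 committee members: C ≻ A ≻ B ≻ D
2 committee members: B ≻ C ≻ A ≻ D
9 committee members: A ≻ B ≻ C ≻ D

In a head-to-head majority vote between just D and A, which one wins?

A

Voters preferring D to A: 6; preferring A to D: 13.
A wins the head-to-head.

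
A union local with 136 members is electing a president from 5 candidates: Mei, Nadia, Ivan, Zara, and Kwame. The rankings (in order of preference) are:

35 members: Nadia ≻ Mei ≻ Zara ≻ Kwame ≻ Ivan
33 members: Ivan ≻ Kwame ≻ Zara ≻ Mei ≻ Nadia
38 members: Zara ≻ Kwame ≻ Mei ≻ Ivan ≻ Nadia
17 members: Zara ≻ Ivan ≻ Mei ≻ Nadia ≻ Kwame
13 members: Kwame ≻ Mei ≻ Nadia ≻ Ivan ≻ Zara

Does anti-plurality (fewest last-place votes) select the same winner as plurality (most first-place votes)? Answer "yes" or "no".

Anti-plurality — last-place votes: Mei 0, Nadia 71, Ivan 35, Zara 13, Kwame 17. Winner: Mei.
Plurality — first-place votes: Mei 0, Nadia 35, Ivan 33, Zara 55, Kwame 13. Winner: Zara.
The two methods disagree.

no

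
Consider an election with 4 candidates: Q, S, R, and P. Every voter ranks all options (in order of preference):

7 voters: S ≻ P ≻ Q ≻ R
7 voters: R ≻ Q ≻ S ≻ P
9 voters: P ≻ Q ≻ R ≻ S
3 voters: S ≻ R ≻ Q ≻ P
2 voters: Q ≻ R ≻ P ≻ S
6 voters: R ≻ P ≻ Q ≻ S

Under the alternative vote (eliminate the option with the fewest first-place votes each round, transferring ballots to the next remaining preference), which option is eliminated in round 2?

P

Round 1: Q 2, S 10, R 13, P 9. Eliminate Q.
Round 2: S 10, R 15, P 9. Eliminate P.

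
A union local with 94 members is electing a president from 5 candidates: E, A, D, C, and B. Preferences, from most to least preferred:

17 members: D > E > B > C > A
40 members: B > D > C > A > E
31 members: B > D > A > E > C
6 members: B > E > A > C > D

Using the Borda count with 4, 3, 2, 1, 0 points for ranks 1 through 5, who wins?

E: 17·3 + 40·0 + 31·1 + 6·3 = 100
A: 17·0 + 40·1 + 31·2 + 6·2 = 114
D: 17·4 + 40·3 + 31·3 + 6·0 = 281
C: 17·1 + 40·2 + 31·0 + 6·1 = 103
B: 17·2 + 40·4 + 31·4 + 6·4 = 342
B has the highest Borda score (342).

B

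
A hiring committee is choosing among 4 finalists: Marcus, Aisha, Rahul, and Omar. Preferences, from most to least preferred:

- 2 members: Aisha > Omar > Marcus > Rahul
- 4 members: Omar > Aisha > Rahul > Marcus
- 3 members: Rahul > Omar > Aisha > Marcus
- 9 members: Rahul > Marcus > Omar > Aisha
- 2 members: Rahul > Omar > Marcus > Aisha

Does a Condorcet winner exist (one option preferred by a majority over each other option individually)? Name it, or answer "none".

Rahul vs Marcus: 18–2 for Rahul.
Rahul vs Aisha: 14–6 for Rahul.
Rahul vs Omar: 14–6 for Rahul.
Rahul beats every other option head-to-head.

Rahul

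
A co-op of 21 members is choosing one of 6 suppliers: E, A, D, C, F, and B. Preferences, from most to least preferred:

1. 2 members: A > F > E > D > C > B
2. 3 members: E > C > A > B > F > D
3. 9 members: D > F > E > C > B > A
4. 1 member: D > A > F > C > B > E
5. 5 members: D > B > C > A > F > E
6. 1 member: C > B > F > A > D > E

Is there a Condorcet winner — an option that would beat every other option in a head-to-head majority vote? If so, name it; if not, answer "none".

D vs E: 16–5 for D.
D vs A: 15–6 for D.
D vs C: 17–4 for D.
D vs F: 15–6 for D.
D vs B: 17–4 for D.
D beats every other option head-to-head.

D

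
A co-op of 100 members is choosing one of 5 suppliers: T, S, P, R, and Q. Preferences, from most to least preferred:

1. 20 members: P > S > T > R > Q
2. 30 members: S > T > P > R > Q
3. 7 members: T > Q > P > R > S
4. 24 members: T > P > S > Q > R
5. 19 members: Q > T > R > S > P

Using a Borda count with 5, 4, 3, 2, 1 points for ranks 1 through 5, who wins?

T

T: 20·3 + 30·4 + 7·5 + 24·5 + 19·4 = 411
S: 20·4 + 30·5 + 7·1 + 24·3 + 19·2 = 347
P: 20·5 + 30·3 + 7·3 + 24·4 + 19·1 = 326
R: 20·2 + 30·2 + 7·2 + 24·1 + 19·3 = 195
Q: 20·1 + 30·1 + 7·4 + 24·2 + 19·5 = 221
T has the highest Borda score (411).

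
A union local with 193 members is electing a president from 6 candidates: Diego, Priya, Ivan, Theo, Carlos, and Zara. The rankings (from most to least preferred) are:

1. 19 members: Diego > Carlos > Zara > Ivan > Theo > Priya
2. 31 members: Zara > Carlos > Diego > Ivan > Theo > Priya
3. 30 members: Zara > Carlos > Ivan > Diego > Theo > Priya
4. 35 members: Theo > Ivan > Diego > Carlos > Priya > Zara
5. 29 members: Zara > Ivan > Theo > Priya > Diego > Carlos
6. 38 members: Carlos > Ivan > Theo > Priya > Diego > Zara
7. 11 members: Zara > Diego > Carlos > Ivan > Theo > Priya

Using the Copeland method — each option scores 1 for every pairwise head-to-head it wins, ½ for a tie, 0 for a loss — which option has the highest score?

Zara

Diego: beats Priya; loses to Ivan, Theo, Carlos, and Zara → score 1.
Priya: loses to Diego, Ivan, Theo, Carlos, and Zara → score 0.
Ivan: beats Diego, Priya, and Theo; loses to Carlos and Zara → score 3.
Theo: beats Diego and Priya; loses to Ivan, Carlos, and Zara → score 2.
Carlos: beats Diego, Priya, Ivan, and Theo; loses to Zara → score 4.
Zara: beats Diego, Priya, Ivan, Theo, and Carlos → score 5.
Zara has the best pairwise record.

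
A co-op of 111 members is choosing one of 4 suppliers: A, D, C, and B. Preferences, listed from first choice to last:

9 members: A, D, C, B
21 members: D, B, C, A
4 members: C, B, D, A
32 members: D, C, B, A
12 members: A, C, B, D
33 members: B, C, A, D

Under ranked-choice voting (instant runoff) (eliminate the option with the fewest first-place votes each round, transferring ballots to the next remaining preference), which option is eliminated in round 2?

A

Round 1: A 21, D 53, C 4, B 33. Eliminate C.
Round 2: A 21, D 53, B 37. Eliminate A.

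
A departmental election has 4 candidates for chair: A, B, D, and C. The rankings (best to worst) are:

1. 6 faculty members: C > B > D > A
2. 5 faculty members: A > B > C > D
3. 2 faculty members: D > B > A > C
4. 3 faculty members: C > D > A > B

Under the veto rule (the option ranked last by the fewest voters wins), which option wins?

C

Last-place votes: A 6, B 3, D 5, C 2.
C is ranked last by the fewest voters, so C wins.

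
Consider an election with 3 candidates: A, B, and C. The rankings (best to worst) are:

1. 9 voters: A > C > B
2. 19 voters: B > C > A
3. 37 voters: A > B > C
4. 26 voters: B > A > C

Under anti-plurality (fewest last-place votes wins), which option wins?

Last-place votes: A 19, B 9, C 63.
B is ranked last by the fewest voters, so B wins.

B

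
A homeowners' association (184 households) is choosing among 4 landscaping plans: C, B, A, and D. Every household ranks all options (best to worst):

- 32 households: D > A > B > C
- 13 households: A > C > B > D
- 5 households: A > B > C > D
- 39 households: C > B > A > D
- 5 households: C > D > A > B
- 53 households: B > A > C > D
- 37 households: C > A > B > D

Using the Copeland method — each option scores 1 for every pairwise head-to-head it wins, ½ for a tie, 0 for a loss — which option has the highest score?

C: beats B and D; loses to A → score 2.
B: beats D; ties A; loses to C → score 1.5.
A: beats C and D; ties B → score 2.5.
D: loses to C, B, and A → score 0.
A has the best pairwise record.

A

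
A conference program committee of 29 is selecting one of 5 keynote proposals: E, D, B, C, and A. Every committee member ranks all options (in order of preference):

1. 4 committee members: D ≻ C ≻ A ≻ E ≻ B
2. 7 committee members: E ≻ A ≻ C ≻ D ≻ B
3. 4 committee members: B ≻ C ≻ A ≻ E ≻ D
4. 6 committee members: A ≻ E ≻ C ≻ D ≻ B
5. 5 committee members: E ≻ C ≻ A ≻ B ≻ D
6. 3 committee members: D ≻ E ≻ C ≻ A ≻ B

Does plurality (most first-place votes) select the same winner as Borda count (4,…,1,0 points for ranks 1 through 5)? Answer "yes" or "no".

yes

Plurality — first-place votes: E 12, D 7, B 4, C 0, A 6. Winner: E.
Borda — scores: E 83, D 41, B 21, C 71, A 74. Winner: E.
The two methods agree.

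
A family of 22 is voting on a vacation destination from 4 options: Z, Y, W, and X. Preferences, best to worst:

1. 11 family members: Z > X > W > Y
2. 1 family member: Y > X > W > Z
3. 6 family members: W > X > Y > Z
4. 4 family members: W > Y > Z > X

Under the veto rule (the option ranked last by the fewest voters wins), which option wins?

W

Last-place votes: Z 7, Y 11, W 0, X 4.
W is ranked last by the fewest voters, so W wins.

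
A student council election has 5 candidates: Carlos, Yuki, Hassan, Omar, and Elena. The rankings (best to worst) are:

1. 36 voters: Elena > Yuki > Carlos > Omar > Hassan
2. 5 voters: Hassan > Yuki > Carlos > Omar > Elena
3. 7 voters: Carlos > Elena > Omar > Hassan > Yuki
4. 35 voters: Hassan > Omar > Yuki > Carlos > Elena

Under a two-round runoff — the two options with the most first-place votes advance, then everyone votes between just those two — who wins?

Round 1 first-place votes: Carlos 7, Yuki 0, Hassan 40, Omar 0, Elena 36.
Hassan and Elena advance.
Runoff: Hassan is preferred to Elena by 40 voters; Elena by 43.
Elena wins the runoff.

Elena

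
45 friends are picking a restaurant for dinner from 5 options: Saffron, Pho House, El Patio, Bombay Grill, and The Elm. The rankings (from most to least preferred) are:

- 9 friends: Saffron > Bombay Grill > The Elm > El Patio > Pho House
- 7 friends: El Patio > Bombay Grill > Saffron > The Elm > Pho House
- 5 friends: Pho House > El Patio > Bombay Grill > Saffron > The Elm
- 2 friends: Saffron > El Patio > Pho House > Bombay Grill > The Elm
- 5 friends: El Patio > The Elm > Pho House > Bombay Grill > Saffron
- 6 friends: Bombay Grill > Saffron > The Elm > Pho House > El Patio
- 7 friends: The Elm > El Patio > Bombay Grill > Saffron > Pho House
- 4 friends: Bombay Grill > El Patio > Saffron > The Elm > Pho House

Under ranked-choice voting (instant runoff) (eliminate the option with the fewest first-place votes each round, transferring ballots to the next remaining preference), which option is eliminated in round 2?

The Elm

Round 1: Saffron 11, Pho House 5, El Patio 12, Bombay Grill 10, The Elm 7. Eliminate Pho House.
Round 2: Saffron 11, El Patio 17, Bombay Grill 10, The Elm 7. Eliminate The Elm.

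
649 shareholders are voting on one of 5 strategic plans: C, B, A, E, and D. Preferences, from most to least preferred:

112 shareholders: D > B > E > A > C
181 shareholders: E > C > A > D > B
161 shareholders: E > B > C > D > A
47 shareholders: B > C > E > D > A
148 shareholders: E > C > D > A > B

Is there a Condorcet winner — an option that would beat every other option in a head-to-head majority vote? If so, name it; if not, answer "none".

E vs C: 602–47 for E.
E vs B: 490–159 for E.
E vs A: 649–0 for E.
E vs D: 537–112 for E.
E beats every other option head-to-head.

E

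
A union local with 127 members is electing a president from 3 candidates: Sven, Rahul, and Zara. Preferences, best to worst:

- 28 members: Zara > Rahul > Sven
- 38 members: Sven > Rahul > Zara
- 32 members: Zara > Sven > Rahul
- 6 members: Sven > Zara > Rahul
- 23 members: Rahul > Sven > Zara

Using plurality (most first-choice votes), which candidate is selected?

First-place votes: Sven 44, Rahul 23, Zara 60.
Zara has the most first-place votes.

Zara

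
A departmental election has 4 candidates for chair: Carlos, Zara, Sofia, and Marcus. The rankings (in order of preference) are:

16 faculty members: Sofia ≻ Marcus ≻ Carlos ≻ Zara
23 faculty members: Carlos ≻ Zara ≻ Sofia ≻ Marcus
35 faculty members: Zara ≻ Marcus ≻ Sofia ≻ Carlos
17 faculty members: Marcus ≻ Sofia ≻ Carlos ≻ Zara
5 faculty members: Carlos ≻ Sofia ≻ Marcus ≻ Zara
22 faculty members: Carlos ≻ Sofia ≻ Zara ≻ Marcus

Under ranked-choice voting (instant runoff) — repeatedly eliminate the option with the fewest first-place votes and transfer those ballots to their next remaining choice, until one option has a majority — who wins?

Round 1: Carlos 50, Zara 35, Sofia 16, Marcus 17. Eliminate Sofia.
Round 2: Carlos 50, Zara 35, Marcus 33. Eliminate Marcus.
Round 3: Carlos 83, Zara 35. Carlos has a majority.

Carlos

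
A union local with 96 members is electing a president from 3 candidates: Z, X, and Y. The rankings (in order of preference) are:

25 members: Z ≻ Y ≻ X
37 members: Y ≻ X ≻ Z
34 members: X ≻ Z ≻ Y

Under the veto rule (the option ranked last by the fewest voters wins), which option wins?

Last-place votes: Z 37, X 25, Y 34.
X is ranked last by the fewest voters, so X wins.

X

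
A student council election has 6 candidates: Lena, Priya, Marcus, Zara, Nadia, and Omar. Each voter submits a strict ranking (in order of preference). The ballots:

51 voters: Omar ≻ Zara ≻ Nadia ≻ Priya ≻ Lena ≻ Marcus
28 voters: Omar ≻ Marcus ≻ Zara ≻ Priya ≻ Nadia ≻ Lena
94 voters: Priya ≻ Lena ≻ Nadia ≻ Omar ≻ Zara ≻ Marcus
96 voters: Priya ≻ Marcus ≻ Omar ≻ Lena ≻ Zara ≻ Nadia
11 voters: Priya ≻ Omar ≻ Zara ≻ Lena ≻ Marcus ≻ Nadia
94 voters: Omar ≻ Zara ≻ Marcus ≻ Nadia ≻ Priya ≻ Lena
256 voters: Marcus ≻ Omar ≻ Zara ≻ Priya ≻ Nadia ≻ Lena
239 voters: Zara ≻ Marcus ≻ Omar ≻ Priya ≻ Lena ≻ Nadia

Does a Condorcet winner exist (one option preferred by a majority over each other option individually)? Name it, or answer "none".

Checking pairwise contests:
Priya beats Lena 869–0.
Marcus beats Priya 617–252.
Zara beats Marcus 489–380.
Omar beats Zara 630–239.
Lena beats Nadia 440–429.
Marcus beats Omar 591–278.
Every option loses at least one head-to-head, so there is no Condorcet winner.

none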